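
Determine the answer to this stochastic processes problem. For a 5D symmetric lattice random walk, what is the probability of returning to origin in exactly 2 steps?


P(return in 2 steps) = P(reverse first step) = 1/(2d)
= 1/10
= 0.1000

0.1000


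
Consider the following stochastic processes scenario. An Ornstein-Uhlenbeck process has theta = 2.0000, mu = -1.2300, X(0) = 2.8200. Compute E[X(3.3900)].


E[X(t)] = mu + (X(0) - mu)*exp(-theta*t)
= -1.2300 + (2.8200 - -1.2300)*exp(-2.0000*3.3900)
= -1.2300 + 4.0500 * 0.0011
= -1.2254

-1.2254


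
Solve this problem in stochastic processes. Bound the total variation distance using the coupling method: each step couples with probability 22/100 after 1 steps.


TV distance bound <= (1-delta)^n
= (1 - 0.2200)^1
= 0.7800^1
= 0.7800

0.7800


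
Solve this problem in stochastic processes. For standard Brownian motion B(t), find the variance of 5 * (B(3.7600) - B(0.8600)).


Var(alpha*(B(t)-B(s))) = alpha^2 * (t-s)
= 5^2 * (3.7600 - 0.8600)
= 25 * 2.9000
= 72.5000

72.5000


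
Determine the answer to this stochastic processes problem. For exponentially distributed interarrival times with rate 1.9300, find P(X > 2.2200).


P(X > t) = exp(-lambda * t)
= exp(-1.9300 * 2.2200)
= exp(-4.2846) = 0.0138

0.0138


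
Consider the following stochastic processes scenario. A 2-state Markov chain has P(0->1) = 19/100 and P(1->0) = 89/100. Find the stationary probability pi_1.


Stationary distribution: pi_0 = p10/(p01+p10), pi_1 = p01/(p01+p10)
p01 = 0.1900, p10 = 0.8900
pi_1 = 0.1759

0.1759


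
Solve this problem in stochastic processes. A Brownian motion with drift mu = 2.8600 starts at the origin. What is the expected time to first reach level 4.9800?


Expected first passage time = a/mu
= 4.9800/2.8600
= 1.7413

1.7413


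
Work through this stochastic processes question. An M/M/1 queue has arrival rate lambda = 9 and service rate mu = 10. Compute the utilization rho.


rho = lambda/mu
= 9/10
= 0.9000

0.9000


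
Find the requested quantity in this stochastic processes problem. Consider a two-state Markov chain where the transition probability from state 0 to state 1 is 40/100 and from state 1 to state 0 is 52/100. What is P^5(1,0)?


Computing P^5 by matrix multiplication.
P = [[0.6000, 0.4000], [0.5200, 0.4800]]
After raising P to the power 5:
P^5(1,0) = 0.5652

0.5652


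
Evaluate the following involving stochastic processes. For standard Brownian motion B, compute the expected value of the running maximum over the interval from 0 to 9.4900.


E(max B(s)) = sqrt(2t/pi)
= sqrt(2*9.4900/pi)
= sqrt(6.0415)
= 2.4580

2.4580


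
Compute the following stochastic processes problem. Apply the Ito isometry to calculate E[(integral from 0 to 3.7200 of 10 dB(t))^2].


By Ito isometry: E[(int f dB)^2] = int f^2 dt
= 10^2 * 3.7200
= 100 * 3.7200 = 372.0000

372.0000


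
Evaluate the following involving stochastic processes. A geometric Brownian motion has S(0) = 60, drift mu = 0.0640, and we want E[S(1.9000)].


E[S(t)] = S(0) * exp(mu * t)
= 60 * exp(0.0640 * 1.9000)
= 60 * 1.1293
= 67.7581

67.7581


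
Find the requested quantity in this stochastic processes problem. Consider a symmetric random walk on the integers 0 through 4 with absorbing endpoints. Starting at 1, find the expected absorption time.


For symmetric RW on 0,...,N with absorbing barriers, E(i) = i*(N-i)
E(1) = 1 * 3 = 3

3


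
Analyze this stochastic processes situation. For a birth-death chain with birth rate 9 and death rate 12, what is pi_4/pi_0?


For birth-death process, pi_n/pi_0 = (lambda/mu)^n
= (9/12)^4
= 0.3164

0.3164


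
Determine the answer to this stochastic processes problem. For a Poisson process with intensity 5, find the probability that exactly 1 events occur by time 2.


P(N(t)=k) = (lambda*t)^k * exp(-lambda*t) / k!
lambda*t = 10
= 10^1 * exp(-10) / 1!
= 10 * 4.5400e-05 / 1
= 4.5400e-04

4.5400e-04


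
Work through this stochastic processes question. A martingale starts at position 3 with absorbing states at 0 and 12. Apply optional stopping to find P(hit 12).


By optional stopping theorem: E(M at tau) = M(0) = 3
P(hit 12)*12 + P(hit 0)*0 = 3
P(hit 12) = (3 - 0)/(12 - 0) = 1/4 = 0.2500

0.2500


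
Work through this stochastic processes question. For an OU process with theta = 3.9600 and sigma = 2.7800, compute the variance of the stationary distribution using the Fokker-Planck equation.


Stationary variance = sigma^2 / (2*theta)
= 2.7800^2 / (2*3.9600)
= 7.7284 / 7.9200
= 0.9758

0.9758


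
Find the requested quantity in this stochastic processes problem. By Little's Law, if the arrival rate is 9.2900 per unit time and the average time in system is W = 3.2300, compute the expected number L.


Little's Law: L = lambda * W
= 9.2900 * 3.2300
= 30.0067

30.0067


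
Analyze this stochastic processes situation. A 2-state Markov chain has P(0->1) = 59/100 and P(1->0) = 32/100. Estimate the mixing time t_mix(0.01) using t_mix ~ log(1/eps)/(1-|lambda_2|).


lambda_2 = |1 - p01 - p10| = |1 - 0.5900 - 0.3200| = 0.0900
t_mix ~ log(1/eps)/(1 - |lambda_2|)
= log(100)/(1 - 0.0900) = 4.6052/0.9100
= 5.0606

5.0606


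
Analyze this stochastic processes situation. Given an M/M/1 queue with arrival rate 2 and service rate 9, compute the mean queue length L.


rho = 2/9 = 0.2222
L = rho/(1-rho)
= 0.2222/0.7778
= 0.2857

0.2857


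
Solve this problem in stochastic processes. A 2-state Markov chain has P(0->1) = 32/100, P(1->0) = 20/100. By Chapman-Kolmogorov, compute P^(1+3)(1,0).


P^4 = P^1 * P^3
Computing via matrix multiplication of the transition matrix.
Entry (1,0) of P^4 = 0.3642

0.3642


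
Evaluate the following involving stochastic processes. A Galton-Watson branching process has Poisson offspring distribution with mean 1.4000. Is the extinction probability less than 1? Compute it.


Since mu = 1.4000 > 1, extinction prob q < 1.
Solve s = exp(mu*(s-1)) iteratively.
q = 0.4890

0.4890


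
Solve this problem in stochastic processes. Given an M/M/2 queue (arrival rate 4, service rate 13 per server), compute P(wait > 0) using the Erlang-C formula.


a = lambda/mu = 0.3077
rho = a/c = 0.1538
Erlang-C formula applied:
C(c,a) = 0.0410

0.0410


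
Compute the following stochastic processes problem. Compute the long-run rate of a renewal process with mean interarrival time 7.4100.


Long-run renewal rate = 1/E(X)
= 1/7.4100
= 0.1350

0.1350


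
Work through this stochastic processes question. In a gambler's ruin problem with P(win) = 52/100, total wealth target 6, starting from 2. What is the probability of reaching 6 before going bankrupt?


Gambler's ruin formula:
r = q/p = 0.4800/0.5200 = 0.9231
P(win) = (1 - r^i)/(1 - r^N)
= (1 - 0.9231^2)/(1 - 0.9231^6)
= 0.3879

0.3879


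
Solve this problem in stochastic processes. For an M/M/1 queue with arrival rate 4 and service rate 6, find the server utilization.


rho = lambda/mu
= 4/6
= 0.6667

0.6667


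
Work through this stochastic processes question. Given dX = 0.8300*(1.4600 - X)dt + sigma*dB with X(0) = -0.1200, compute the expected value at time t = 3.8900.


E[X(t)] = mu + (X(0) - mu)*exp(-theta*t)
= 1.4600 + (-0.1200 - 1.4600)*exp(-0.8300*3.8900)
= 1.4600 + -1.5800 * 0.0396
= 1.3974

1.3974


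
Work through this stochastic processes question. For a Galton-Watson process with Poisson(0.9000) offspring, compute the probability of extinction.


Since mu = 0.9000 <= 1, extinction probability = 1.

1.0000


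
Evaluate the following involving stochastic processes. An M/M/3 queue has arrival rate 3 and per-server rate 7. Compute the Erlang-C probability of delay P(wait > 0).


a = lambda/mu = 0.4286
rho = a/c = 0.1429
Erlang-C formula applied:
C(c,a) = 0.0100

0.0100


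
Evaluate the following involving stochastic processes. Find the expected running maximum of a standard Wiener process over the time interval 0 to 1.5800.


E(max B(s)) = sqrt(2t/pi)
= sqrt(2*1.5800/pi)
= sqrt(1.0059)
= 1.0029

1.0029


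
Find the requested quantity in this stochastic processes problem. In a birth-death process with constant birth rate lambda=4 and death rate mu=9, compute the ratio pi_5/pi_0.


For birth-death process, pi_n/pi_0 = (lambda/mu)^n
= (4/9)^5
= 0.0173

0.0173


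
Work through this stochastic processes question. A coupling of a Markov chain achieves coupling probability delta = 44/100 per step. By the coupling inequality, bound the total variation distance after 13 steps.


TV distance bound <= (1-delta)^n
= (1 - 0.4400)^13
= 0.5600^13
= 5.3265e-04

5.3265e-04


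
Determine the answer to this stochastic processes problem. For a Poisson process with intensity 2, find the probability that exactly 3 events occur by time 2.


P(N(t)=k) = (lambda*t)^k * exp(-lambda*t) / k!
lambda*t = 4
= 4^3 * exp(-4) / 3!
= 64 * 0.0183 / 6
= 0.1954

0.1954


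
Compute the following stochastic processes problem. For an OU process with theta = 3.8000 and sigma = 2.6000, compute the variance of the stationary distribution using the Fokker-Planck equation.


Stationary variance = sigma^2 / (2*theta)
= 2.6000^2 / (2*3.8000)
= 6.7600 / 7.6000
= 0.8895

0.8895


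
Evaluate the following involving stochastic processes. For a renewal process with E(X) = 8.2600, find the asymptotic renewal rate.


Long-run renewal rate = 1/E(X)
= 1/8.2600
= 0.1211

0.1211


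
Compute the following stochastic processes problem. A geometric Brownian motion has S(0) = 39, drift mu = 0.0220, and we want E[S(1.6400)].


E[S(t)] = S(0) * exp(mu * t)
= 39 * exp(0.0220 * 1.6400)
= 39 * 1.0367
= 40.4328

40.4328


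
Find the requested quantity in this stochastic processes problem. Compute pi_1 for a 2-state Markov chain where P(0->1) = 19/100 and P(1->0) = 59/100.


Stationary distribution: pi_0 = p10/(p01+p10), pi_1 = p01/(p01+p10)
p01 = 0.1900, p10 = 0.5900
pi_1 = 0.2436

0.2436


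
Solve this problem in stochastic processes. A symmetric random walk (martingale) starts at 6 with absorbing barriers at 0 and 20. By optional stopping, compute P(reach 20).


By optional stopping theorem: E(M at tau) = M(0) = 6
P(hit 20)*20 + P(hit 0)*0 = 6
P(hit 20) = (6 - 0)/(20 - 0) = 3/10 = 0.3000

0.3000


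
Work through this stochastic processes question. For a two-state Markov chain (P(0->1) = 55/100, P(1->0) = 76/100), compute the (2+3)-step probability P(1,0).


P^5 = P^2 * P^3
Computing via matrix multiplication of the transition matrix.
Entry (1,0) of P^5 = 0.5818

0.5818


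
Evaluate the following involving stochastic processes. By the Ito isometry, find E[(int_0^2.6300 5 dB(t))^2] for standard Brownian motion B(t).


By Ito isometry: E[(int f dB)^2] = int f^2 dt
= 5^2 * 2.6300
= 25 * 2.6300 = 65.7500

65.7500


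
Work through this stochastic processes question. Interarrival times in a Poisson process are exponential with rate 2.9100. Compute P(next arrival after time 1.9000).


P(X > t) = exp(-lambda * t)
= exp(-2.9100 * 1.9000)
= exp(-5.5290) = 0.0040

0.0040


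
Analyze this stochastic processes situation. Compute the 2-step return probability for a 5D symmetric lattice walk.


P(return in 2 steps) = P(reverse first step) = 1/(2d)
= 1/10
= 0.1000

0.1000


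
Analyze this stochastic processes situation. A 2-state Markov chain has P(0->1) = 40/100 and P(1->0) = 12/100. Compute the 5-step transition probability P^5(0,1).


Computing P^5 by matrix multiplication.
P = [[0.6000, 0.4000], [0.1200, 0.8800]]
After raising P to the power 5:
P^5(0,1) = 0.7496

0.7496


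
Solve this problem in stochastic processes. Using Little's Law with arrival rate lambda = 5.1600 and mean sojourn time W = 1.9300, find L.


Little's Law: L = lambda * W
= 5.1600 * 1.9300
= 9.9588

9.9588


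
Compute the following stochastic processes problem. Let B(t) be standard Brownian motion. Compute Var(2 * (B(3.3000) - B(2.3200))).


Var(alpha*(B(t)-B(s))) = alpha^2 * (t-s)
= 2^2 * (3.3000 - 2.3200)
= 4 * 0.9800
= 3.9200

3.9200


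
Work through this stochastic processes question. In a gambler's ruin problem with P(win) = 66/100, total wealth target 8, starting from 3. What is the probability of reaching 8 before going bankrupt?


Gambler's ruin formula:
r = q/p = 0.3400/0.6600 = 0.5152
P(win) = (1 - r^i)/(1 - r^N)
= (1 - 0.5152^3)/(1 - 0.5152^8)
= 0.8676

0.8676


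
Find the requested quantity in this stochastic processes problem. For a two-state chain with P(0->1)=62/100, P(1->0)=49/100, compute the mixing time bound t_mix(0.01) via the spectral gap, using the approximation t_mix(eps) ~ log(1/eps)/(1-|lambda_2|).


lambda_2 = |1 - p01 - p10| = |1 - 0.6200 - 0.4900| = 0.1100
t_mix ~ log(1/eps)/(1 - |lambda_2|)
= log(100)/(1 - 0.1100) = 4.6052/0.8900
= 5.1743

5.1743


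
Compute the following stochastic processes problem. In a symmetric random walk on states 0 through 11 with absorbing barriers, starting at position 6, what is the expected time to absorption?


For symmetric RW on 0,...,N with absorbing barriers, E(i) = i*(N-i)
E(6) = 6 * 5 = 30

30


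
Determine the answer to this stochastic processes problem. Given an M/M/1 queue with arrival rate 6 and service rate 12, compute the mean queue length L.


rho = 6/12 = 0.5000
L = rho/(1-rho)
= 0.5000/0.5000
= 1.0000

1.0000


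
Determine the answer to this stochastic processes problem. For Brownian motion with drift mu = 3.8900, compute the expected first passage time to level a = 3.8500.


Expected first passage time = a/mu
= 3.8500/3.8900
= 0.9897

0.9897


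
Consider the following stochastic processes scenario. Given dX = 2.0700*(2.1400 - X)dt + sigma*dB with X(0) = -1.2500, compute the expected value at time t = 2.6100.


E[X(t)] = mu + (X(0) - mu)*exp(-theta*t)
= 2.1400 + (-1.2500 - 2.1400)*exp(-2.0700*2.6100)
= 2.1400 + -3.3900 * 0.0045
= 2.1247

2.1247


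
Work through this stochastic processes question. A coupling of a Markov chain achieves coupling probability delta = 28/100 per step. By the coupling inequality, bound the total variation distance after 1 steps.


TV distance bound <= (1-delta)^n
= (1 - 0.2800)^1
= 0.7200^1
= 0.7200

0.7200


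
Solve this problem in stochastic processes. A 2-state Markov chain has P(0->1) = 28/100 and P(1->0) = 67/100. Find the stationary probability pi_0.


Stationary distribution: pi_0 = p10/(p01+p10), pi_1 = p01/(p01+p10)
p01 = 0.2800, p10 = 0.6700
pi_0 = 0.7053

0.7053


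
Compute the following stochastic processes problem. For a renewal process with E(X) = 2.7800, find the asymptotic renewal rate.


Long-run renewal rate = 1/E(X)
= 1/2.7800
= 0.3597

0.3597


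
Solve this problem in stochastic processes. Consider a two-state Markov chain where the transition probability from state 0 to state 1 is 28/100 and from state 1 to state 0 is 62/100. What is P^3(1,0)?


Computing P^3 by matrix multiplication.
P = [[0.7200, 0.2800], [0.6200, 0.3800]]
After raising P to the power 3:
P^3(1,0) = 0.6882

0.6882


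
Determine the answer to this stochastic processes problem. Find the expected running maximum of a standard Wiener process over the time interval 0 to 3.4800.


E(max B(s)) = sqrt(2t/pi)
= sqrt(2*3.4800/pi)
= sqrt(2.2154)
= 1.4884

1.4884


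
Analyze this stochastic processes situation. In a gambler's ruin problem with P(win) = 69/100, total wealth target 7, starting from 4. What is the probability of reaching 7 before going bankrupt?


Gambler's ruin formula:
r = q/p = 0.3100/0.6900 = 0.4493
P(win) = (1 - r^i)/(1 - r^N)
= (1 - 0.4493^4)/(1 - 0.4493^7)
= 0.9628

0.9628


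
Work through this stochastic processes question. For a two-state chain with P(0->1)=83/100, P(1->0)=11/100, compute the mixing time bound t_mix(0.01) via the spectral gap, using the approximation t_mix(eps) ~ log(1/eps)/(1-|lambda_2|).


lambda_2 = |1 - p01 - p10| = |1 - 0.8300 - 0.1100| = 0.0600
t_mix ~ log(1/eps)/(1 - |lambda_2|)
= log(100)/(1 - 0.0600) = 4.6052/0.9400
= 4.8991

4.8991


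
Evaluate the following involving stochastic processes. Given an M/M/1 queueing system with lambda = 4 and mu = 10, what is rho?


rho = lambda/mu
= 4/10
= 0.4000

0.4000


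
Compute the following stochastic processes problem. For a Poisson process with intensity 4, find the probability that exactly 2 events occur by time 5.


P(N(t)=k) = (lambda*t)^k * exp(-lambda*t) / k!
lambda*t = 20
= 20^2 * exp(-20) / 2!
= 400 * 2.0612e-09 / 2
= 4.1223e-07

4.1223e-07


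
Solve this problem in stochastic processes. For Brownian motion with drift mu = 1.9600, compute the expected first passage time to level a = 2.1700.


Expected first passage time = a/mu
= 2.1700/1.9600
= 1.1071

1.1071


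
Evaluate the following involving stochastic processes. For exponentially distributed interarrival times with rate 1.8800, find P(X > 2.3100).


P(X > t) = exp(-lambda * t)
= exp(-1.8800 * 2.3100)
= exp(-4.3428) = 0.0130

0.0130


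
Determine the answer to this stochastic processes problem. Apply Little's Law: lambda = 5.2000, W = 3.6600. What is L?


Little's Law: L = lambda * W
= 5.2000 * 3.6600
= 19.0320

19.0320


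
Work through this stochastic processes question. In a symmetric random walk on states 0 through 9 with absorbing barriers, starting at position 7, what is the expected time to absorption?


For symmetric RW on 0,...,N with absorbing barriers, E(i) = i*(N-i)
E(7) = 7 * 2 = 14

14


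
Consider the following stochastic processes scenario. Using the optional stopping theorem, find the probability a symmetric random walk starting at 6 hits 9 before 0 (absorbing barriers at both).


By optional stopping theorem: E(M at tau) = M(0) = 6
P(hit 9)*9 + P(hit 0)*0 = 6
P(hit 9) = (6 - 0)/(9 - 0) = 2/3 = 0.6667

0.6667


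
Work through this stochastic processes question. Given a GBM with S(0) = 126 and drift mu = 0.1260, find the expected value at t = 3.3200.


E[S(t)] = S(0) * exp(mu * t)
= 126 * exp(0.1260 * 3.3200)
= 126 * 1.5194
= 191.4453

191.4453


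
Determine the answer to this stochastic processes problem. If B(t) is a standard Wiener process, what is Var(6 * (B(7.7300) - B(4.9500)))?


Var(alpha*(B(t)-B(s))) = alpha^2 * (t-s)
= 6^2 * (7.7300 - 4.9500)
= 36 * 2.7800
= 100.0800

100.0800


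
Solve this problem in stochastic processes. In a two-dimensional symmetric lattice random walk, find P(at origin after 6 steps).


P = C(6,3)^2 / 4^6
= 20^2 / 4096
= 400 / 4096
= 0.0977

0.0977


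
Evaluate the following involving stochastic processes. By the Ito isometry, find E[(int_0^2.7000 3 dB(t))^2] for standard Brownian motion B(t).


By Ito isometry: E[(int f dB)^2] = int f^2 dt
= 3^2 * 2.7000
= 9 * 2.7000 = 24.3000

24.3000


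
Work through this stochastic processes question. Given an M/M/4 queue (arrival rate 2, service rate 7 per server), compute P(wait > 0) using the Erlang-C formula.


a = lambda/mu = 0.2857
rho = a/c = 0.0714
Erlang-C formula applied:
C(c,a) = 2.2471e-04

2.2471e-04


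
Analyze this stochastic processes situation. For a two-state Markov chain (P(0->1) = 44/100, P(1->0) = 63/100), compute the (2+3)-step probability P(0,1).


P^5 = P^2 * P^3
Computing via matrix multiplication of the transition matrix.
Entry (0,1) of P^5 = 0.4112

0.4112


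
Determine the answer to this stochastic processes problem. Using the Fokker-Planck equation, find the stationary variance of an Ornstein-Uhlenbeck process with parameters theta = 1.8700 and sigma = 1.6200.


Stationary variance = sigma^2 / (2*theta)
= 1.6200^2 / (2*1.8700)
= 2.6244 / 3.7400
= 0.7017

0.7017


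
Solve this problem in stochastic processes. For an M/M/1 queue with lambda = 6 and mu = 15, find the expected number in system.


rho = 6/15 = 0.4000
L = rho/(1-rho)
= 0.4000/0.6000
= 0.6667

0.6667


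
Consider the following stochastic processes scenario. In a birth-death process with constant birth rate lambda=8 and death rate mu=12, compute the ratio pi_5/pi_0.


For birth-death process, pi_n/pi_0 = (lambda/mu)^n
= (8/12)^5
= 0.1317

0.1317


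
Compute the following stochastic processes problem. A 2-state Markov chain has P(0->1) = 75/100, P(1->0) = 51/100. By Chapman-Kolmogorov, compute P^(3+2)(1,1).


P^5 = P^3 * P^2
Computing via matrix multiplication of the transition matrix.
Entry (1,1) of P^5 = 0.5948

0.5948


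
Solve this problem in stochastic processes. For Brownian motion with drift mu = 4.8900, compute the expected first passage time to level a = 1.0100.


Expected first passage time = a/mu
= 1.0100/4.8900
= 0.2065

0.2065


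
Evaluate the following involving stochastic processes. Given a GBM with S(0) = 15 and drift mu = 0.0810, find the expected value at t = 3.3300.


E[S(t)] = S(0) * exp(mu * t)
= 15 * exp(0.0810 * 3.3300)
= 15 * 1.3096
= 19.6442

19.6442


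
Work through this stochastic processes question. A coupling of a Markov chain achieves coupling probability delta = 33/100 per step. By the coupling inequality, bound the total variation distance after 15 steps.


TV distance bound <= (1-delta)^n
= (1 - 0.3300)^15
= 0.6700^15
= 0.0025

0.0025


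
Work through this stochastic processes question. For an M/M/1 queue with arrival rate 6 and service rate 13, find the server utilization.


rho = lambda/mu
= 6/13
= 0.4615

0.4615


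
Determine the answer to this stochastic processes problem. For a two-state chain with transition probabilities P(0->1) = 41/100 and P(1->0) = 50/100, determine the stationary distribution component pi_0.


Stationary distribution: pi_0 = p10/(p01+p10), pi_1 = p01/(p01+p10)
p01 = 0.4100, p10 = 0.5000
pi_0 = 0.5495

0.5495


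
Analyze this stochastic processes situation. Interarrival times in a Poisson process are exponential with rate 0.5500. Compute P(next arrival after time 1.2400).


P(X > t) = exp(-lambda * t)
= exp(-0.5500 * 1.2400)
= exp(-0.6820) = 0.5056

0.5056


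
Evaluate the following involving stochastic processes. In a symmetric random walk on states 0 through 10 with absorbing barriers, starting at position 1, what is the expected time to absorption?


For symmetric RW on 0,...,N with absorbing barriers, E(i) = i*(N-i)
E(1) = 1 * 9 = 9

9


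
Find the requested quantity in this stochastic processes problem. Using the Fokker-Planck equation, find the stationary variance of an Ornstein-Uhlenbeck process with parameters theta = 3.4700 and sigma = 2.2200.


Stationary variance = sigma^2 / (2*theta)
= 2.2200^2 / (2*3.4700)
= 4.9284 / 6.9400
= 0.7101

0.7101


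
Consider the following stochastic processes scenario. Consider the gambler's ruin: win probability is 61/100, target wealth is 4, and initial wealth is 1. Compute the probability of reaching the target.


Gambler's ruin formula:
r = q/p = 0.3900/0.6100 = 0.6393
P(win) = (1 - r^i)/(1 - r^N)
= (1 - 0.6393^1)/(1 - 0.6393^4)
= 0.4330

0.4330


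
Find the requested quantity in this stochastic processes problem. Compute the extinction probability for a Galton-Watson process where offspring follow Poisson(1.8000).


Since mu = 1.8000 > 1, extinction prob q < 1.
Solve s = exp(mu*(s-1)) iteratively.
q = 0.2676

0.2676


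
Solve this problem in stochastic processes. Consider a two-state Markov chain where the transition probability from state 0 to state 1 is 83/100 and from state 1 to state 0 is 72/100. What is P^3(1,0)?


Computing P^3 by matrix multiplication.
P = [[0.1700, 0.8300], [0.7200, 0.2800]]
After raising P to the power 3:
P^3(1,0) = 0.5418

0.5418


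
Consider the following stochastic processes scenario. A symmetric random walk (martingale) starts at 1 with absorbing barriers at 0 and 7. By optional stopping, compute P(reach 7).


By optional stopping theorem: E(M at tau) = M(0) = 1
P(hit 7)*7 + P(hit 0)*0 = 1
P(hit 7) = (1 - 0)/(7 - 0) = 1/7 = 0.1429

0.1429


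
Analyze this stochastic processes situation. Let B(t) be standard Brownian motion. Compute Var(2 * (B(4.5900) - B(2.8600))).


Var(alpha*(B(t)-B(s))) = alpha^2 * (t-s)
= 2^2 * (4.5900 - 2.8600)
= 4 * 1.7300
= 6.9200

6.9200


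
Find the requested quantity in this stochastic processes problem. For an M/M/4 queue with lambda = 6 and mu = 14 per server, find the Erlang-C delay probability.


a = lambda/mu = 0.4286
rho = a/c = 0.1071
Erlang-C formula applied:
C(c,a) = 0.0010

0.0010


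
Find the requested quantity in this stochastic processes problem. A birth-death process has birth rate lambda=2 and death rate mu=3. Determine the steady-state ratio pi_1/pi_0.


For birth-death process, pi_n/pi_0 = (lambda/mu)^n
= (2/3)^1
= 0.6667

0.6667


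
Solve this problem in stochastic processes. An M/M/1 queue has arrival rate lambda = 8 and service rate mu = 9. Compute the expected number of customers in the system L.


rho = 8/9 = 0.8889
L = rho/(1-rho)
= 0.8889/0.1111
= 8.0000

8.0000


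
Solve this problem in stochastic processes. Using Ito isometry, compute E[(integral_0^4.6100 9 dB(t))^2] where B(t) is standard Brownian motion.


By Ito isometry: E[(int f dB)^2] = int f^2 dt
= 9^2 * 4.6100
= 81 * 4.6100 = 373.4100

373.4100


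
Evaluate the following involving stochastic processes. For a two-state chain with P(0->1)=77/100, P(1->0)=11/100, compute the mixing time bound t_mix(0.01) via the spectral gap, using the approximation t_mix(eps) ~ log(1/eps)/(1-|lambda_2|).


lambda_2 = |1 - p01 - p10| = |1 - 0.7700 - 0.1100| = 0.1200
t_mix ~ log(1/eps)/(1 - |lambda_2|)
= log(100)/(1 - 0.1200) = 4.6052/0.8800
= 5.2331

5.2331


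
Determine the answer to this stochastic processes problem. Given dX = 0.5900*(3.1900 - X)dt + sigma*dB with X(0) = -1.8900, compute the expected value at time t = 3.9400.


E[X(t)] = mu + (X(0) - mu)*exp(-theta*t)
= 3.1900 + (-1.8900 - 3.1900)*exp(-0.5900*3.9400)
= 3.1900 + -5.0800 * 0.0978
= 2.6931

2.6931


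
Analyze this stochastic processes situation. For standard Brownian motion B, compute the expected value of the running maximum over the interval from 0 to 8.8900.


E(max B(s)) = sqrt(2t/pi)
= sqrt(2*8.8900/pi)
= sqrt(5.6595)
= 2.3790

2.3790


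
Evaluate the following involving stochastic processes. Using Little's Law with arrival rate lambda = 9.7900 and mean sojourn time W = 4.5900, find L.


Little's Law: L = lambda * W
= 9.7900 * 4.5900
= 44.9361

44.9361


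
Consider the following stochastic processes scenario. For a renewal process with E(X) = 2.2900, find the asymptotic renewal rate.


Long-run renewal rate = 1/E(X)
= 1/2.2900
= 0.4367

0.4367


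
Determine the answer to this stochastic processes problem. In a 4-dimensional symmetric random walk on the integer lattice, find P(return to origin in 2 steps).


P(return in 2 steps) = P(reverse first step) = 1/(2d)
= 1/8
= 0.1250

0.1250


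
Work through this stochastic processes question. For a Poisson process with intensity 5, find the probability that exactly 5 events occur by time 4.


P(N(t)=k) = (lambda*t)^k * exp(-lambda*t) / k!
lambda*t = 20
= 20^5 * exp(-20) / 5!
= 3200000 * 2.0612e-09 / 120
= 5.4964e-05

5.4964e-05


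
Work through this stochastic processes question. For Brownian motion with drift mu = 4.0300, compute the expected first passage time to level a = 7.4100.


Expected first passage time = a/mu
= 7.4100/4.0300
= 1.8387

1.8387


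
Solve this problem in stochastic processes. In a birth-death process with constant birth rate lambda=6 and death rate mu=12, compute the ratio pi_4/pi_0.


For birth-death process, pi_n/pi_0 = (lambda/mu)^n
= (6/12)^4
= 0.0625

0.0625


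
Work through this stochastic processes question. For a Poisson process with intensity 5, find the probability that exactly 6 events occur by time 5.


P(N(t)=k) = (lambda*t)^k * exp(-lambda*t) / k!
lambda*t = 25
= 25^6 * exp(-25) / 6!
= 244140625 * 1.3888e-11 / 720
= 4.7092e-06

4.7092e-06


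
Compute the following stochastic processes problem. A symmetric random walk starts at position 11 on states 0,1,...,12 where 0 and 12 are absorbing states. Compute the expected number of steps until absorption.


For symmetric RW on 0,...,N with absorbing barriers, E(i) = i*(N-i)
E(11) = 11 * 1 = 11

11


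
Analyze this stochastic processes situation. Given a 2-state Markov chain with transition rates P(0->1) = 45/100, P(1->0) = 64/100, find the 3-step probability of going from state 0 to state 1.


Computing P^3 by matrix multiplication.
P = [[0.5500, 0.4500], [0.6400, 0.3600]]
After raising P to the power 3:
P^3(0,1) = 0.4131

0.4131


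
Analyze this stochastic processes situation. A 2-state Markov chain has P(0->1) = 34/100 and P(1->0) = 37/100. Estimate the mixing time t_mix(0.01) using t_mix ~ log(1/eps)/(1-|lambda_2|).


lambda_2 = |1 - p01 - p10| = |1 - 0.3400 - 0.3700| = 0.2900
t_mix ~ log(1/eps)/(1 - |lambda_2|)
= log(100)/(1 - 0.2900) = 4.6052/0.7100
= 6.4862

6.4862


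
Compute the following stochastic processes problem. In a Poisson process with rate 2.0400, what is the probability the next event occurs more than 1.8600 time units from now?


P(X > t) = exp(-lambda * t)
= exp(-2.0400 * 1.8600)
= exp(-3.7944) = 0.0225

0.0225


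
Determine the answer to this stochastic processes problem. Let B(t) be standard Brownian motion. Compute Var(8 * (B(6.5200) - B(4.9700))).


Var(alpha*(B(t)-B(s))) = alpha^2 * (t-s)
= 8^2 * (6.5200 - 4.9700)
= 64 * 1.5500
= 99.2000

99.2000


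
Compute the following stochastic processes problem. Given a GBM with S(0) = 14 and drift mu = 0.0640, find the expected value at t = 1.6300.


E[S(t)] = S(0) * exp(mu * t)
= 14 * exp(0.0640 * 1.6300)
= 14 * 1.1100
= 15.5394

15.5394


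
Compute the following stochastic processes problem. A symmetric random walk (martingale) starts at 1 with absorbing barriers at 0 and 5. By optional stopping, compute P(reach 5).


By optional stopping theorem: E(M at tau) = M(0) = 1
P(hit 5)*5 + P(hit 0)*0 = 1
P(hit 5) = (1 - 0)/(5 - 0) = 1/5 = 0.2000

0.2000


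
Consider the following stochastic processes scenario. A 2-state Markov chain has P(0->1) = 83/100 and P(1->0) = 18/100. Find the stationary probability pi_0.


Stationary distribution: pi_0 = p10/(p01+p10), pi_1 = p01/(p01+p10)
p01 = 0.8300, p10 = 0.1800
pi_0 = 0.1782

0.1782


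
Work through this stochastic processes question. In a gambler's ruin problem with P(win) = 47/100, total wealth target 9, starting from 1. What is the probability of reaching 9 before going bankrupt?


Gambler's ruin formula:
r = q/p = 0.5300/0.4700 = 1.1277
P(win) = (1 - r^i)/(1 - r^N)
= (1 - 1.1277^1)/(1 - 1.1277^9)
= 0.0655

0.0655


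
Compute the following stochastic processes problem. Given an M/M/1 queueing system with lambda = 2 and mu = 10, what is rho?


rho = lambda/mu
= 2/10
= 0.2000

0.2000


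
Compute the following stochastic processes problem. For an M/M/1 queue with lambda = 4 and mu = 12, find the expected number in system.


rho = 4/12 = 0.3333
L = rho/(1-rho)
= 0.3333/0.6667
= 0.5000

0.5000


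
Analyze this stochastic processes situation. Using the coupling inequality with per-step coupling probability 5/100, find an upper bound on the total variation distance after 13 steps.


TV distance bound <= (1-delta)^n
= (1 - 0.0500)^13
= 0.9500^13
= 0.5133

0.5133


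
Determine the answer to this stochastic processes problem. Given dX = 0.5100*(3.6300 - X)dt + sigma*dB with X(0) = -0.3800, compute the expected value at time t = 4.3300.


E[X(t)] = mu + (X(0) - mu)*exp(-theta*t)
= 3.6300 + (-0.3800 - 3.6300)*exp(-0.5100*4.3300)
= 3.6300 + -4.0100 * 0.1099
= 3.1894

3.1894


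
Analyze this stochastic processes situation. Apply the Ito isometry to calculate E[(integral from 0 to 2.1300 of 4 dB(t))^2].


By Ito isometry: E[(int f dB)^2] = int f^2 dt
= 4^2 * 2.1300
= 16 * 2.1300 = 34.0800

34.0800


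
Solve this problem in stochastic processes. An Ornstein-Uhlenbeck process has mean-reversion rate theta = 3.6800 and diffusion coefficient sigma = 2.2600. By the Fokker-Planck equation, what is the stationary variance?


Stationary variance = sigma^2 / (2*theta)
= 2.2600^2 / (2*3.6800)
= 5.1076 / 7.3600
= 0.6940

0.6940


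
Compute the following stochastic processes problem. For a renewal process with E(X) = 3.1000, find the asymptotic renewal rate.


Long-run renewal rate = 1/E(X)
= 1/3.1000
= 0.3226

0.3226


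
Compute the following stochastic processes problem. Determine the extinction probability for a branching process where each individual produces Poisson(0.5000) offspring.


Since mu = 0.5000 <= 1, extinction probability = 1.

1.0000


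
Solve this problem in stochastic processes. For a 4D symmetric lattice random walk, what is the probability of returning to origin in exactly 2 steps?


P(return in 2 steps) = P(reverse first step) = 1/(2d)
= 1/8
= 0.1250

0.1250


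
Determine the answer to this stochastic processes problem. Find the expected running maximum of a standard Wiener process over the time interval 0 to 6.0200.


E(max B(s)) = sqrt(2t/pi)
= sqrt(2*6.0200/pi)
= sqrt(3.8325)
= 1.9577

1.9577


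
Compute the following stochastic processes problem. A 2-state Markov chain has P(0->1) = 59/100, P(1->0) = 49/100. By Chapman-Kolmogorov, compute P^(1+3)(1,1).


P^4 = P^1 * P^3
Computing via matrix multiplication of the transition matrix.
Entry (1,1) of P^4 = 0.5463

0.5463


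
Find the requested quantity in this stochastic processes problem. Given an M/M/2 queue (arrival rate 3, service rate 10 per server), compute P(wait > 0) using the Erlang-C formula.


a = lambda/mu = 0.3000
rho = a/c = 0.1500
Erlang-C formula applied:
C(c,a) = 0.0391

0.0391


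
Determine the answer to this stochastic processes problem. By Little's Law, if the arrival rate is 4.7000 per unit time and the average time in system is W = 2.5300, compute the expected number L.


Little's Law: L = lambda * W
= 4.7000 * 2.5300
= 11.8910

11.8910


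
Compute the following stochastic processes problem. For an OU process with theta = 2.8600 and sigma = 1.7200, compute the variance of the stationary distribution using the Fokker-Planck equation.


Stationary variance = sigma^2 / (2*theta)
= 1.7200^2 / (2*2.8600)
= 2.9584 / 5.7200
= 0.5172

0.5172


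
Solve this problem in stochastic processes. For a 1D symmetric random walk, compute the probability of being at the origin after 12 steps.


P(S(12) = 0) = C(12,6) / 4^6
= 924 / 4096
= 0.2256

0.2256


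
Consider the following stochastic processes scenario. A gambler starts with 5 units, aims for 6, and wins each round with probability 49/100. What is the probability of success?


Gambler's ruin formula:
r = q/p = 0.5100/0.4900 = 1.0408
P(win) = (1 - r^i)/(1 - r^N)
= (1 - 1.0408^5)/(1 - 1.0408^6)
= 0.8162

0.8162


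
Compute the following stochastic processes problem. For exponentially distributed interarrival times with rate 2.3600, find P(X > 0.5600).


P(X > t) = exp(-lambda * t)
= exp(-2.3600 * 0.5600)
= exp(-1.3216) = 0.2667

0.2667


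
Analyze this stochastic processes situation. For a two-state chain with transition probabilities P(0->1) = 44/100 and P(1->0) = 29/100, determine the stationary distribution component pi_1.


Stationary distribution: pi_0 = p10/(p01+p10), pi_1 = p01/(p01+p10)
p01 = 0.4400, p10 = 0.2900
pi_1 = 0.6027

0.6027


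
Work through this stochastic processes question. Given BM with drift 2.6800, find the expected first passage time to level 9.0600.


Expected first passage time = a/mu
= 9.0600/2.6800
= 3.3806

3.3806


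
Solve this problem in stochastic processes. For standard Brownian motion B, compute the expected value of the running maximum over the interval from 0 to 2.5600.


E(max B(s)) = sqrt(2t/pi)
= sqrt(2*2.5600/pi)
= sqrt(1.6297)
= 1.2766

1.2766


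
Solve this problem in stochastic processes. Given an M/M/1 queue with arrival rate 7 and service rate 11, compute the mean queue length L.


rho = 7/11 = 0.6364
L = rho/(1-rho)
= 0.6364/0.3636
= 1.7500

1.7500


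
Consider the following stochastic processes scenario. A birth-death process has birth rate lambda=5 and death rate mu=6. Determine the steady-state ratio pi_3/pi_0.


For birth-death process, pi_n/pi_0 = (lambda/mu)^n
= (5/6)^3
= 0.5787

0.5787


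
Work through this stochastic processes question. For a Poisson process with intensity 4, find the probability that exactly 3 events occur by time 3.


P(N(t)=k) = (lambda*t)^k * exp(-lambda*t) / k!
lambda*t = 12
= 12^3 * exp(-12) / 3!
= 1728 * 6.1442e-06 / 6
= 0.0018

0.0018


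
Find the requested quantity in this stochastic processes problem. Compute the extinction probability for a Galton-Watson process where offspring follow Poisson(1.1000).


Since mu = 1.1000 > 1, extinction prob q < 1.
Solve s = exp(mu*(s-1)) iteratively.
q = 0.8239

0.8239


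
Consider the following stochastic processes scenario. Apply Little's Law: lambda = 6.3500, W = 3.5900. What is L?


Little's Law: L = lambda * W
= 6.3500 * 3.5900
= 22.7965

22.7965


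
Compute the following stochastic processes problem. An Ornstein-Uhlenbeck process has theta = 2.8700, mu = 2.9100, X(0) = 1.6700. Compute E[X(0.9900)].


E[X(t)] = mu + (X(0) - mu)*exp(-theta*t)
= 2.9100 + (1.6700 - 2.9100)*exp(-2.8700*0.9900)
= 2.9100 + -1.2400 * 0.0583
= 2.8376

2.8376


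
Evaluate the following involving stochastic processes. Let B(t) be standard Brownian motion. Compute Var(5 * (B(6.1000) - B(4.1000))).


Var(alpha*(B(t)-B(s))) = alpha^2 * (t-s)
= 5^2 * (6.1000 - 4.1000)
= 25 * 2.0000
= 50.0000

50.0000


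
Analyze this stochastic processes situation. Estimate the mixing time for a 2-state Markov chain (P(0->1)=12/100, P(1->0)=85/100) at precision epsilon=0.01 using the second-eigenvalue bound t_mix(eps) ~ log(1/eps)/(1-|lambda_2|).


lambda_2 = |1 - p01 - p10| = |1 - 0.1200 - 0.8500| = 0.0300
t_mix ~ log(1/eps)/(1 - |lambda_2|)
= log(100)/(1 - 0.0300) = 4.6052/0.9700
= 4.7476

4.7476


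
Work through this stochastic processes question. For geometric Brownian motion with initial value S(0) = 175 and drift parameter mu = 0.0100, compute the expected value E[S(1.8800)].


E[S(t)] = S(0) * exp(mu * t)
= 175 * exp(0.0100 * 1.8800)
= 175 * 1.0190
= 178.3211

178.3211


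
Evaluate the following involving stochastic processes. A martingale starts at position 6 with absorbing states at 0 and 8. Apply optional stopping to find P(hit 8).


By optional stopping theorem: E(M at tau) = M(0) = 6
P(hit 8)*8 + P(hit 0)*0 = 6
P(hit 8) = (6 - 0)/(8 - 0) = 3/4 = 0.7500

0.7500


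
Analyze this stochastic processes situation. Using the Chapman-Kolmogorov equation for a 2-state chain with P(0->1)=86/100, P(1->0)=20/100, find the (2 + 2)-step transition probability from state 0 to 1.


P^4 = P^2 * P^2
Computing via matrix multiplication of the transition matrix.
Entry (0,1) of P^4 = 0.8113

0.8113


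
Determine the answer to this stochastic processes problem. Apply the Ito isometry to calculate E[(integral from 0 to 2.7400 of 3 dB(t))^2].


By Ito isometry: E[(int f dB)^2] = int f^2 dt
= 3^2 * 2.7400
= 9 * 2.7400 = 24.6600

24.6600


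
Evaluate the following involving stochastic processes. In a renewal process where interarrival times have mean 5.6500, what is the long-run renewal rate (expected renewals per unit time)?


Long-run renewal rate = 1/E(X)
= 1/5.6500
= 0.1770

0.1770


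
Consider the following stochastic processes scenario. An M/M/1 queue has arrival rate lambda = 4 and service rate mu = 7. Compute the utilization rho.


rho = lambda/mu
= 4/7
= 0.5714

0.5714


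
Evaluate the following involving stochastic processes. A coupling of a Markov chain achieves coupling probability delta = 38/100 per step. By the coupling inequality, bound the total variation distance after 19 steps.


TV distance bound <= (1-delta)^n
= (1 - 0.3800)^19
= 0.6200^19
= 1.1362e-04

1.1362e-04
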